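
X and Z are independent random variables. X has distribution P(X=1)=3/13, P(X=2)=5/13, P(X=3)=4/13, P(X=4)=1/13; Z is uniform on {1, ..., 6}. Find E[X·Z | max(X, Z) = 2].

P(max(X, Z) = 2) = 1/6.
Summing XZ·P(x,y) over outcomes with max(X, Z) = 2 gives 6/13.
E[X·Z | max(X, Z) = 2] = (6/13) / (1/6) = 36/13.

36/13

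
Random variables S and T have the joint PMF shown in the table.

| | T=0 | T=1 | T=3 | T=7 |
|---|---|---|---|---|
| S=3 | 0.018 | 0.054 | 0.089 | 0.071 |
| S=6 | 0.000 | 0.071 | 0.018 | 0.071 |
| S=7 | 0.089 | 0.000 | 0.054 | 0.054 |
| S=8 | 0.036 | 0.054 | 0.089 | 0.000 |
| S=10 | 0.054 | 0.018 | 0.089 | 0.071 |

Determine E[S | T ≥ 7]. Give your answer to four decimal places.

6.4682

P(T ≥ 7) = 0.267.
Σ S·P over the event = 3·(0.071) + 6·(0.071) + 7·(0.054) + 10·(0.071) = 1.727.
E[S | T ≥ 7] = (1.727) / (0.267) = 6.4682.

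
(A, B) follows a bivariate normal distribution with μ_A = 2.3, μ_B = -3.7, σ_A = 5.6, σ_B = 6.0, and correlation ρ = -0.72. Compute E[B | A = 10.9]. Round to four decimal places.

E[B | A=x] = μ_B + ρ(σ_B/σ_A)(x − μ_A) for jointly normal variables.
E[B | A=10.9] = -3.7 + (-0.72)·(6.0/5.6)·(10.9 − (2.3)) = -3.7 + (-0.77143)·(8.6) = -10.3343.

-10.3343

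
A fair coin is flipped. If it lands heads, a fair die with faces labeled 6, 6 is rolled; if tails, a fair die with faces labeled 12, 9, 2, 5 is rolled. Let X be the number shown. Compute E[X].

13/2

E[X | heads] = (6+6)/2 = 6.
E[X | tails] = (12+9+2+5)/4 = 7.
By the law of total expectation,
E[X] = (1/2)·(6) + (1/2)·(7) = 13/2.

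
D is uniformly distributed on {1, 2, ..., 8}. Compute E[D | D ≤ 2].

Given D ≤ 2, D is equally likely to be any of {1, 2}.
E[D | D ≤ 2] = (1 + 2) / 2 = 3/2.

3/2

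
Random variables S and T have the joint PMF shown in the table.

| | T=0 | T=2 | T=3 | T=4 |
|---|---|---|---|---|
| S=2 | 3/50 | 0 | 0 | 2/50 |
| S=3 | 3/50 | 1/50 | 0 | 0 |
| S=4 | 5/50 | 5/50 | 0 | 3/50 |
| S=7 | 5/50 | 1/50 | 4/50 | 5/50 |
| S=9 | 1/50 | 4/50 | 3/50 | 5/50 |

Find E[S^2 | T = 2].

42

P(T = 2) = 11/50.
Σ S^2·P over the event = 9·(1/50) + 16·(5/50) + 49·(1/50) + 81·(4/50) = 231/25.
E[S^2 | T = 2] = (231/25) / (11/50) = 42.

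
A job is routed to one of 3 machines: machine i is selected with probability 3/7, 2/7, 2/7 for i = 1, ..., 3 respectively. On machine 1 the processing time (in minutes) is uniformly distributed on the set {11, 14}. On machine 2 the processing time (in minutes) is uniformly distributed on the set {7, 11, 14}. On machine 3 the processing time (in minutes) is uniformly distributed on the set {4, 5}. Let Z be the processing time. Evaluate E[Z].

E[Z | machine 1] = (11+14)/2 = 25/2.
E[Z | machine 2] = (7+11+14)/3 = 32/3.
E[Z | machine 3] = (4+5)/2 = 9/2.
By the law of total expectation,
E[Z] = (3/7)·(25/2) + (2/7)·(32/3) + (2/7)·(9/2) = 407/42.

407/42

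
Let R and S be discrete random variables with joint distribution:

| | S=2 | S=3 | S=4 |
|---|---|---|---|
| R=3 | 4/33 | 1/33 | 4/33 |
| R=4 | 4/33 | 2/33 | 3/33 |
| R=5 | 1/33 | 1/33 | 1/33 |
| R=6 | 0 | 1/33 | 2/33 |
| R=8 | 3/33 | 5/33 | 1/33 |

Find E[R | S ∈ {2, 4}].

106/23

P(S ∈ {2, 4}) = 23/33.
Summing R·P(R=x,S=y) over the conditioning event gives 106/33.
E[R | S ∈ {2, 4}] = (106/33) / (23/33) = 106/23.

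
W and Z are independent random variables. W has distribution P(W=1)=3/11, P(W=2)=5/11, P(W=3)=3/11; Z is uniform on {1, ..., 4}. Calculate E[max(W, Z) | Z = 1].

2

P(Z = 1) = 1/4.
Summing max(W,Z)·P(x,y) over outcomes with Z = 1 gives 1/2.
E[max(W, Z) | Z = 1] = (1/2) / (1/4) = 2.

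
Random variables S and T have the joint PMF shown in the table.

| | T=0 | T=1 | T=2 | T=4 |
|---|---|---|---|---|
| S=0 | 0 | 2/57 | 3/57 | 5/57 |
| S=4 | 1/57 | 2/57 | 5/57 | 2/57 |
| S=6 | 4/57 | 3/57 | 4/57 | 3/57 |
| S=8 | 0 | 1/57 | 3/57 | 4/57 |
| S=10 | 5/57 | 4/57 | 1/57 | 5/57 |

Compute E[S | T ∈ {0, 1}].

P(T ∈ {0, 1}) = 22/57.
Summing S·P(S=x,T=y) over the conditioning event gives 8/3.
E[S | T ∈ {0, 1}] = (8/3) / (22/57) = 76/11.

76/11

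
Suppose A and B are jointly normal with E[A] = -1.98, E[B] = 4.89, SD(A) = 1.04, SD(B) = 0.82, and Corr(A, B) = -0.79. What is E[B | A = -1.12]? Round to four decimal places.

E[B | A=x] = μ_B + ρ(σ_B/σ_A)(x − μ_A) for jointly normal variables.
E[B | A=-1.12] = 4.89 + (-0.79)·(0.82/1.04)·(-1.12 − (-1.98)) = 4.89 + (-0.62288)·(0.86) = 4.3543.

4.3543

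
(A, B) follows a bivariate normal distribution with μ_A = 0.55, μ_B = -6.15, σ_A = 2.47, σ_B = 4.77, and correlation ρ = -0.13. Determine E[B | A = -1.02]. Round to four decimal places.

-5.7558

The regression of B on A has slope ρ·σ_B/σ_A and passes through (μ_A, μ_B).
E[B | A=-1.02] = -6.15 + (-0.13)·(4.77/2.47)·(-1.02 − (0.55)) = -6.15 + (-0.251053)·(-1.57) = -5.7558.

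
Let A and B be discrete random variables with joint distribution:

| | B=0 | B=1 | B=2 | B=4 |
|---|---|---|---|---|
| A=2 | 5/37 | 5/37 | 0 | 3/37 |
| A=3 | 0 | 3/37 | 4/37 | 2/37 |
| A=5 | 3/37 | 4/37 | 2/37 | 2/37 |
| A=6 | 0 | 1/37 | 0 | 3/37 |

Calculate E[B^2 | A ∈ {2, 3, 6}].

153/26

P(A ∈ {2, 3, 6}) = 26/37.
Σ B^2·P over the event = 0·(5/37) + 1·(5/37) + 16·(3/37) + 1·(3/37) + 4·(4/37) + 16·(2/37) + 1·(1/37) + 16·(3/37) = 153/37.
E[B^2 | A ∈ {2, 3, 6}] = (153/37) / (26/37) = 153/26.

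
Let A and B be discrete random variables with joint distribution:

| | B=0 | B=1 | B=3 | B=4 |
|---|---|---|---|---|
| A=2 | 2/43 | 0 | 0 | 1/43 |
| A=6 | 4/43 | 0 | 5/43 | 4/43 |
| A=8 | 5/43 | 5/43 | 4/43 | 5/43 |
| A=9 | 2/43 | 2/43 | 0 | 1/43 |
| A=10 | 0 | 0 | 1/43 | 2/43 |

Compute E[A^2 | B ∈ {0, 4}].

P(B ∈ {0, 4}) = 26/43.
Summing A^2·P(A=x,B=y) over the conditioning event gives 1383/43.
E[A^2 | B ∈ {0, 4}] = (1383/43) / (26/43) = 1383/26.

1383/26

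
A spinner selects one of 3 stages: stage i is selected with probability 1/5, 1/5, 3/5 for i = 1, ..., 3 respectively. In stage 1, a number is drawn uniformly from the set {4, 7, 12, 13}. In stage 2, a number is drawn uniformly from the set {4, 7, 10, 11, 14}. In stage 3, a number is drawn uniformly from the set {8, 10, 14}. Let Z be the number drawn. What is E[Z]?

E[Z | stage 1] = (4+7+12+13)/4 = 9.
E[Z | stage 2] = (4+7+10+11+14)/5 = 46/5.
E[Z | stage 3] = (8+10+14)/3 = 32/3.
By the law of total expectation,
E[Z] = (1/5)·(9) + (1/5)·(46/5) + (3/5)·(32/3) = 251/25.

251/25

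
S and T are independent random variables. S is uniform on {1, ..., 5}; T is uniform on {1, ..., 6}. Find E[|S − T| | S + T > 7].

8/5

Outcomes with S + T > 7: (2,6), (3,5), (3,6), (4,4), (4,5), (4,6), (5,3), (5,4), (5,5), (5,6), each with probability 1/30.
E[|S − T| | S + T > 7] = (4 + 2 + 3 + 0 + 1 + 2 + 2 + 1 + 0 + 1) / 10 = 8/5.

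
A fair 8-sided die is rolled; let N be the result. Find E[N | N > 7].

8

Given N > 7, N is equally likely to be any of {8}.
E[N | N > 7] = (8) / 1 = 8.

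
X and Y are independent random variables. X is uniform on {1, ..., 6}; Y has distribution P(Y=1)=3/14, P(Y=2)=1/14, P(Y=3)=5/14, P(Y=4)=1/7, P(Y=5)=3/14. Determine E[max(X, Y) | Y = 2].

11/3

P(Y = 2) = 1/14.
Summing max(X,Y)·P(x,y) over outcomes with Y = 2 gives 11/42.
E[max(X, Y) | Y = 2] = (11/42) / (1/14) = 11/3.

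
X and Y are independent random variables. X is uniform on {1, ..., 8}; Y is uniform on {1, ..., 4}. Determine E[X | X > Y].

62/11

P(X > Y) = 11/16.
Summing X·P(x,y) over outcomes with X > Y gives 31/8.
E[X | X > Y] = (31/8) / (11/16) = 62/11.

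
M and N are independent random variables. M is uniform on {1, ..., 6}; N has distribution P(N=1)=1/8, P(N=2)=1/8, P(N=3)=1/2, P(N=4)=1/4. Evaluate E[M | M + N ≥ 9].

P(M + N ≥ 9) = 1/6.
Summing M·P(x,y) over outcomes with M + N ≥ 9 gives 23/24.
E[M | M + N ≥ 9] = (23/24) / (1/6) = 23/4.

23/4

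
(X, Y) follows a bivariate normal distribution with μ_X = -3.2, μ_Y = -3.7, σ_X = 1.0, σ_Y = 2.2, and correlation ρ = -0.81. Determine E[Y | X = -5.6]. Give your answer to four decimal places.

0.5768

The regression of Y on X has slope ρ·σ_Y/σ_X and passes through (μ_X, μ_Y).
E[Y | X=-5.6] = -3.7 + (-0.81)·(2.2/1.0)·(-5.6 − (-3.2)) = -3.7 + (-1.782)·(-2.4) = 0.5768.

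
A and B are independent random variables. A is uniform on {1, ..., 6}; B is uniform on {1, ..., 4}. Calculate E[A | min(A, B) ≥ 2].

4

P(min(A, B) ≥ 2) = 5/8.
Summing A·P(x,y) over outcomes with min(A, B) ≥ 2 gives 5/2.
E[A | min(A, B) ≥ 2] = (5/2) / (5/8) = 4.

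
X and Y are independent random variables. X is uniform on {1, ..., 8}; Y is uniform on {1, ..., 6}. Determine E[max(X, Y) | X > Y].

P(X > Y) = 9/16.
Summing max(X,Y)·P(x,y) over outcomes with X > Y gives 10/3.
E[max(X, Y) | X > Y] = (10/3) / (9/16) = 160/27.

160/27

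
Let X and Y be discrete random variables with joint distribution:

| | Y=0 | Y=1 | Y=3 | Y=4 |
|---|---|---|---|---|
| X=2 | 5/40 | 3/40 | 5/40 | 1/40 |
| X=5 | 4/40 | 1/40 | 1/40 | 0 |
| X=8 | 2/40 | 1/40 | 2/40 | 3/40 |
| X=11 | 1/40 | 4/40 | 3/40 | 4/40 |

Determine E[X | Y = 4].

P(Y = 4) = 1/5.
Summing X·P(X=x,Y=y) over the conditioning event gives 7/4.
E[X | Y = 4] = (7/4) / (1/5) = 35/4.

35/4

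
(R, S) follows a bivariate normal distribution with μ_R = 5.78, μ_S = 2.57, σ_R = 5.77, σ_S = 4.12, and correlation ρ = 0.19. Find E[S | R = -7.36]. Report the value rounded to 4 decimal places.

0.7873

For a bivariate normal, E[S | R=x] = μ_S + ρ·(σ_S/σ_R)·(x − μ_R).
E[S | R=-7.36] = 2.57 + (0.19)·(4.12/5.77)·(-7.36 − (5.78)) = 2.57 + (0.13567)·(-13.14) = 0.7873.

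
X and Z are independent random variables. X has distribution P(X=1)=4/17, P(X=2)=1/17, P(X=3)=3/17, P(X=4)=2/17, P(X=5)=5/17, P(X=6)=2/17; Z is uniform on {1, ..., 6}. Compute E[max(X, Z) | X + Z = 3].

P(X + Z = 3) = 5/102.
Summing max(X,Z)·P(x,y) over outcomes with X + Z = 3 gives 5/51.
E[max(X, Z) | X + Z = 3] = (5/51) / (5/102) = 2.

2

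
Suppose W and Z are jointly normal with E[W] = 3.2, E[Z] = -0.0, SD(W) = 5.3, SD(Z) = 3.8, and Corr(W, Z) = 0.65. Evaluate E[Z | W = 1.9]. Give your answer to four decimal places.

-0.6058

E[Z | W=x] = μ_Z + ρ(σ_Z/σ_W)(x − μ_W) for jointly normal variables.
E[Z | W=1.9] = -0.0 + (0.65)·(3.8/5.3)·(1.9 − (3.2)) = -0.0 + (0.466038)·(-1.3) = -0.6058.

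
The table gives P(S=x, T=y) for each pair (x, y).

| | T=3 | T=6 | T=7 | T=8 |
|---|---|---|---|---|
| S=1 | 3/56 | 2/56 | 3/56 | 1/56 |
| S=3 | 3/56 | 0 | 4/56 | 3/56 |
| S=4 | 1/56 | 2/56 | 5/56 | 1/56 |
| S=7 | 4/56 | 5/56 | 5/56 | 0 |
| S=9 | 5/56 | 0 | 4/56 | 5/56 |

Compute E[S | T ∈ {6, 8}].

104/19

P(T ∈ {6, 8}) = 19/56.
Σ S·P over the event = 1·(2/56) + 1·(1/56) + 3·(3/56) + 4·(2/56) + 4·(1/56) + 7·(5/56) + 9·(5/56) = 13/7.
E[S | T ∈ {6, 8}] = (13/7) / (19/56) = 104/19.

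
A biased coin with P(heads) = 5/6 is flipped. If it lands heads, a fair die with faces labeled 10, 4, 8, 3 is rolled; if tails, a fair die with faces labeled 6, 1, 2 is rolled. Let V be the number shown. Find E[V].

137/24

E[V | heads] = (10+4+8+3)/4 = 25/4.
E[V | tails] = (6+1+2)/3 = 3.
E[V] = (5/6)·(25/4) + (1/6)·(3) = 137/24.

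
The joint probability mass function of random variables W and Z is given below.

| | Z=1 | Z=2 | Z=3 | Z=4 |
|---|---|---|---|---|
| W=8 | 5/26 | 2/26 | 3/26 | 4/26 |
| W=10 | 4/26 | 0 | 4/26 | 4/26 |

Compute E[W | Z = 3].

64/7

P(Z = 3) = 7/26.
Summing W·P(W=x,Z=y) over the conditioning event gives 32/13.
E[W | Z = 3] = (32/13) / (7/26) = 64/7.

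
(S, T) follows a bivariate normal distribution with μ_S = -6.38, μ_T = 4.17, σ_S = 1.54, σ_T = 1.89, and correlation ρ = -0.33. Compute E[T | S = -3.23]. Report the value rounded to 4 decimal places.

For a bivariate normal, E[T | S=x] = μ_T + ρ·(σ_T/σ_S)·(x − μ_S).
E[T | S=-3.23] = 4.17 + (-0.33)·(1.89/1.54)·(-3.23 − (-6.38)) = 4.17 + (-0.405)·(3.15) = 2.8943.

2.8943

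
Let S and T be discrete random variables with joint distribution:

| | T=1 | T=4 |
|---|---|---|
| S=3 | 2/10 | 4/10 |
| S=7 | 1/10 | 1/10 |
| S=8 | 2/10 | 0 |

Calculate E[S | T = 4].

P(T = 4) = 1/2.
Σ S·P over the event = 3·(4/10) + 7·(1/10) = 19/10.
E[S | T = 4] = (19/10) / (1/2) = 19/5.

19/5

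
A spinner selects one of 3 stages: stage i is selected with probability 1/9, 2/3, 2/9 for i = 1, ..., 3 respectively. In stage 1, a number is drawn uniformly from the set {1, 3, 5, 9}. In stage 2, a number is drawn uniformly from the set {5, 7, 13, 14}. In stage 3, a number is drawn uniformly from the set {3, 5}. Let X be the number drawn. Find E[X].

E[X | stage 1] = (1+3+5+9)/4 = 9/2.
E[X | stage 2] = (5+7+13+14)/4 = 39/4.
E[X | stage 3] = (3+5)/2 = 4.
By the law of total expectation,
E[X] = (1/9)·(9/2) + (2/3)·(39/4) + (2/9)·(4) = 71/9.

71/9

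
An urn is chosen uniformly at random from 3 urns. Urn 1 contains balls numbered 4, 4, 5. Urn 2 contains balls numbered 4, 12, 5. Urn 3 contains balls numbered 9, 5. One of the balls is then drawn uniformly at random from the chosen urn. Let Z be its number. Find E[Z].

55/9

E[Z | urn 1] = (4+4+5)/3 = 13/3.
E[Z | urn 2] = (4+12+5)/3 = 7.
E[Z | urn 3] = (9+5)/2 = 7.
E[Z] = (1/3)·(13/3) + (1/3)·(7) + (1/3)·(7) = 55/9.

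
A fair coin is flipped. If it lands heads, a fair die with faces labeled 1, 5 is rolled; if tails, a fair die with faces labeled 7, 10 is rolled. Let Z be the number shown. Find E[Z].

E[Z | heads] = (1+5)/2 = 3.
E[Z | tails] = (7+10)/2 = 17/2.
By the law of total expectation,
E[Z] = (1/2)·(3) + (1/2)·(17/2) = 23/4.

23/4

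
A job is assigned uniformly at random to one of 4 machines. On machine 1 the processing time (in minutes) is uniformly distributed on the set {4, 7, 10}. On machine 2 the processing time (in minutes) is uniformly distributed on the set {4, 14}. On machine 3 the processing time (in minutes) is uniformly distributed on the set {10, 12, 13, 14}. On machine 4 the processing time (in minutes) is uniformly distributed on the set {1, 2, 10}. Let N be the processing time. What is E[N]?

E[N | machine 1] = (4+7+10)/3 = 7.
E[N | machine 2] = (4+14)/2 = 9.
E[N | machine 3] = (10+12+13+14)/4 = 49/4.
E[N | machine 4] = (1+2+10)/3 = 13/3.
By the law of total expectation,
E[N] = (1/4)·(7) + (1/4)·(9) + (1/4)·(49/4) + (1/4)·(13/3) = 391/48.

391/48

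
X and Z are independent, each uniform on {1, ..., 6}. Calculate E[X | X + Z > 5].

53/13

P(X + Z > 5) = 13/18.
Summing X·P(x,y) over outcomes with X + Z > 5 gives 53/18.
E[X | X + Z > 5] = (53/18) / (13/18) = 53/13.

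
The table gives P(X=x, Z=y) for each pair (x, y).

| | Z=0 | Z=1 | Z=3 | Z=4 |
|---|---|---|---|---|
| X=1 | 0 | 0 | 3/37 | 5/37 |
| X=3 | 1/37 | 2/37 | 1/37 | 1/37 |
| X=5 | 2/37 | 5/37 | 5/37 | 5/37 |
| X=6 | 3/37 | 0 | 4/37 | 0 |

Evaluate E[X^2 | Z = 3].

P(Z = 3) = 13/37.
Summing X^2·P(X=x,Z=y) over the conditioning event gives 281/37.
E[X^2 | Z = 3] = (281/37) / (13/37) = 281/13.

281/13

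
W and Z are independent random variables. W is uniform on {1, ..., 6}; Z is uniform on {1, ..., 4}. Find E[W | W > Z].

32/7

P(W > Z) = 7/12.
Summing W·P(x,y) over outcomes with W > Z gives 8/3.
E[W | W > Z] = (8/3) / (7/12) = 32/7.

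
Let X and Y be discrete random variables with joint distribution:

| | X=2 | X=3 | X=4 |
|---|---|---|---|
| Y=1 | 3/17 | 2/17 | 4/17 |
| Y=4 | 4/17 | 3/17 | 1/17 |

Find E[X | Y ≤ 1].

28/9

P(Y ≤ 1) = 9/17.
Σ X·P over the event = 2·(3/17) + 3·(2/17) + 4·(4/17) = 28/17.
E[X | Y ≤ 1] = (28/17) / (9/17) = 28/9.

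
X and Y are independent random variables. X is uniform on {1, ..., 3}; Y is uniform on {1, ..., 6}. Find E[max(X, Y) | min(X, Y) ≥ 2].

41/10

P(min(X, Y) ≥ 2) = 5/9.
Summing max(X,Y)·P(x,y) over outcomes with min(X, Y) ≥ 2 gives 41/18.
E[max(X, Y) | min(X, Y) ≥ 2] = (41/18) / (5/9) = 41/10.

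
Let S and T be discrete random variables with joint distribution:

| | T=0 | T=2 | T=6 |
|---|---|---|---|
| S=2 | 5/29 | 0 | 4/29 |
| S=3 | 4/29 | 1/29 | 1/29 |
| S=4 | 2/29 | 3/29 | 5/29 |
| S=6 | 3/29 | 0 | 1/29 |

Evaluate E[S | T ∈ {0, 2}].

P(T ∈ {0, 2}) = 18/29.
Σ S·P over the event = 2·(5/29) + 3·(4/29) + 3·(1/29) + 4·(2/29) + 4·(3/29) + 6·(3/29) = 63/29.
E[S | T ∈ {0, 2}] = (63/29) / (18/29) = 7/2.

7/2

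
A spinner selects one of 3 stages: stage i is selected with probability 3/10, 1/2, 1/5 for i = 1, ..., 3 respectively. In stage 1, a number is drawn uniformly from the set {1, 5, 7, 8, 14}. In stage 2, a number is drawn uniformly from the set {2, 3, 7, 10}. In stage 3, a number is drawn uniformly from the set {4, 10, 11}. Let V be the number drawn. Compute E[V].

391/60

E[V | stage 1] = (1+5+7+8+14)/5 = 7.
E[V | stage 2] = (2+3+7+10)/4 = 11/2.
E[V | stage 3] = (4+10+11)/3 = 25/3.
E[V] = (3/10)·(7) + (1/2)·(11/2) + (1/5)·(25/3) = 391/60.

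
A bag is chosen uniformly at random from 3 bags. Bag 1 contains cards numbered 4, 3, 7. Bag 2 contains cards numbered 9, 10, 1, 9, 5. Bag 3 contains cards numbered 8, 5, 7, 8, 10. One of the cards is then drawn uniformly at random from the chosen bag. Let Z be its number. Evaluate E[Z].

E[Z | bag 1] = (4+3+7)/3 = 14/3.
E[Z | bag 2] = (9+10+1+9+5)/5 = 34/5.
E[Z | bag 3] = (8+5+7+8+10)/5 = 38/5.
E[Z] = (1/3)·(14/3) + (1/3)·(34/5) + (1/3)·(38/5) = 286/45.

286/45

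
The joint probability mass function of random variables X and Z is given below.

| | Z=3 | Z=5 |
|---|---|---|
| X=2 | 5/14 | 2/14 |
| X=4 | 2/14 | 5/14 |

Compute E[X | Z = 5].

P(Z = 5) = 1/2.
Σ X·P over the event = 2·(2/14) + 4·(5/14) = 12/7.
E[X | Z = 5] = (12/7) / (1/2) = 24/7.

24/7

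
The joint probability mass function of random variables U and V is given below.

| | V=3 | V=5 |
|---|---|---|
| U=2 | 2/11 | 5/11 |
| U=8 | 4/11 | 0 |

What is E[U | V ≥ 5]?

2

P(V ≥ 5) = 5/11.
Σ U·P over the event = 2·(5/11) = 10/11.
E[U | V ≥ 5] = (10/11) / (5/11) = 2.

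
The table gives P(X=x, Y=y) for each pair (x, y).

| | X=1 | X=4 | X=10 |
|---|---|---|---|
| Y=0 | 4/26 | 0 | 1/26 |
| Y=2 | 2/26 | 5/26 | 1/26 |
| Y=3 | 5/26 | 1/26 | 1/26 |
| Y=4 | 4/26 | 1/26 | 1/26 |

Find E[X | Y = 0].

P(Y = 0) = 5/26.
Σ X·P over the event = 1·(4/26) + 10·(1/26) = 7/13.
E[X | Y = 0] = (7/13) / (5/26) = 14/5.

14/5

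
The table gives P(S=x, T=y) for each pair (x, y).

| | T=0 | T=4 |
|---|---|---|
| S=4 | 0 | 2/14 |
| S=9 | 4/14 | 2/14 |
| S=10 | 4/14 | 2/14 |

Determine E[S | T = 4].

23/3

P(T = 4) = 3/7.
Σ S·P over the event = 4·(2/14) + 9·(2/14) + 10·(2/14) = 23/7.
E[S | T = 4] = (23/7) / (3/7) = 23/3.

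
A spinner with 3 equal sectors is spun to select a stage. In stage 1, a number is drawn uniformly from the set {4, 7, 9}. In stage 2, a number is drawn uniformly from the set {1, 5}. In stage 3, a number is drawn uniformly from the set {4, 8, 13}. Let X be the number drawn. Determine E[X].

6

E[X | stage 1] = (4+7+9)/3 = 20/3.
E[X | stage 2] = (1+5)/2 = 3.
E[X | stage 3] = (4+8+13)/3 = 25/3.
E[X] = (1/3)·(20/3) + (1/3)·(3) + (1/3)·(25/3) = 6.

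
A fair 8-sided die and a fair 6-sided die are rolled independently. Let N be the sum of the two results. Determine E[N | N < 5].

10/3

P(N < 5) = 1/8.
Σ over the event: 2·1/48 + 3·1/24 + 4·1/16 = 5/12.
E[N | N < 5] = (5/12) / (1/8) = 10/3.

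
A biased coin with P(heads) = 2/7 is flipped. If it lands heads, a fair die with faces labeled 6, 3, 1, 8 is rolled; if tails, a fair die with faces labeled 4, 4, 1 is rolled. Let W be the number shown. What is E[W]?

24/7

E[W | heads] = (6+3+1+8)/4 = 9/2.
E[W | tails] = (4+4+1)/3 = 3.
By the law of total expectation,
E[W] = (2/7)·(9/2) + (5/7)·(3) = 24/7.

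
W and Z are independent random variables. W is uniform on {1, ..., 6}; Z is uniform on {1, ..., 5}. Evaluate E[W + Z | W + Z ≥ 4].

P(W + Z ≥ 4) = 9/10.
Summing (W+Z)·P(x,y) over outcomes with W + Z ≥ 4 gives 187/30.
E[W + Z | W + Z ≥ 4] = (187/30) / (9/10) = 187/27.

187/27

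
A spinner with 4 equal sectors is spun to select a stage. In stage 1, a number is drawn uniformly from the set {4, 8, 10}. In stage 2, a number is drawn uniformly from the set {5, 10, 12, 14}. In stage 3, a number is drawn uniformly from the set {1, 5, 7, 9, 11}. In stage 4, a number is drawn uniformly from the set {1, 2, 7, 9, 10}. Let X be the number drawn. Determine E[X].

E[X | stage 1] = (4+8+10)/3 = 22/3.
E[X | stage 2] = (5+10+12+14)/4 = 41/4.
E[X | stage 3] = (1+5+7+9+11)/5 = 33/5.
E[X | stage 4] = (1+2+7+9+10)/5 = 29/5.
By the law of total expectation,
E[X] = (1/4)·(22/3) + (1/4)·(41/4) + (1/4)·(33/5) + (1/4)·(29/5) = 1799/240.

1799/240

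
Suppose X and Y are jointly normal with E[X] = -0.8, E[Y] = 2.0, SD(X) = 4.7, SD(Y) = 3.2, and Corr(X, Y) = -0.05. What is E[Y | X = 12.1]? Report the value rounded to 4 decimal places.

E[Y | X=x] = μ_Y + ρ(σ_Y/σ_X)(x − μ_X) for jointly normal variables.
E[Y | X=12.1] = 2.0 + (-0.05)·(3.2/4.7)·(12.1 − (-0.8)) = 2.0 + (-0.0340426)·(12.9) = 1.5609.

1.5609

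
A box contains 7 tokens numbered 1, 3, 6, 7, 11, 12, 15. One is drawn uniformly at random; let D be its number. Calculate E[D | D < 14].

20/3

P(D < 14) = 6/7.
Σ over the event: 1·1/7 + 3·1/7 + 6·1/7 + 7·1/7 + 11·1/7 + 12·1/7 = 40/7.
E[D | D < 14] = (40/7) / (6/7) = 20/3.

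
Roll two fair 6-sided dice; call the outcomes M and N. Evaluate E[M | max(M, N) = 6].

51/11

P(max(M, N) = 6) = 11/36.
Summing M·P(x,y) over outcomes with max(M, N) = 6 gives 17/12.
E[M | max(M, N) = 6] = (17/12) / (11/36) = 51/11.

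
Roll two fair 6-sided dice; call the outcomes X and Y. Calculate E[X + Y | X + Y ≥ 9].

Outcomes with X + Y ≥ 9: (3,6), (4,5), (4,6), (5,4), (5,5), (5,6), (6,3), (6,4), (6,5), (6,6), each with probability 1/36.
E[X + Y | X + Y ≥ 9] = (9 + 9 + 10 + 9 + 10 + 11 + 9 + 10 + 11 + 12) / 10 = 10.

10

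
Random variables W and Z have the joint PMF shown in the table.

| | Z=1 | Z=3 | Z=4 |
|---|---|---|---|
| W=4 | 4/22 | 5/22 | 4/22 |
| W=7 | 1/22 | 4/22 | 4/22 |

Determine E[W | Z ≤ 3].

P(Z ≤ 3) = 7/11.
Σ W·P over the event = 4·(4/22) + 4·(5/22) + 7·(1/22) + 7·(4/22) = 71/22.
E[W | Z ≤ 3] = (71/22) / (7/11) = 71/14.

71/14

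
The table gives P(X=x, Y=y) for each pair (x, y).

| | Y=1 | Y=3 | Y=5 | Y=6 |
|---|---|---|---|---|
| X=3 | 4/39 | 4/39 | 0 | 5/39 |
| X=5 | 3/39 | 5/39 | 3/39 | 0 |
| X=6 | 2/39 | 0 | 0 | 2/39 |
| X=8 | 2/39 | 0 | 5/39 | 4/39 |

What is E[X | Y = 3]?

P(Y = 3) = 3/13.
Σ X·P over the event = 3·(4/39) + 5·(5/39) = 37/39.
E[X | Y = 3] = (37/39) / (3/13) = 37/9.

37/9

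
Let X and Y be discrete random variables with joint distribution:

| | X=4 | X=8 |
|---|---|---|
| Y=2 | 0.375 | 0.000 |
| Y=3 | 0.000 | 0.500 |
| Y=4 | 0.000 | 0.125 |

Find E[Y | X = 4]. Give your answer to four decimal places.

2.0000

P(X = 4) = 0.375.
Summing Y·P(X=x,Y=y) over the conditioning event gives 0.750.
E[Y | X = 4] = (0.750) / (0.375) = 2.0000.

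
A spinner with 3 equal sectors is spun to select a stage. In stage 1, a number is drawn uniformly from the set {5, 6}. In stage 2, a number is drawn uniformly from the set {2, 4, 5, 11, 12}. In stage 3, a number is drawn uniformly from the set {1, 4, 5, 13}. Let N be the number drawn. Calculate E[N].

E[N | stage 1] = (5+6)/2 = 11/2.
E[N | stage 2] = (2+4+5+11+12)/5 = 34/5.
E[N | stage 3] = (1+4+5+13)/4 = 23/4.
By the law of total expectation,
E[N] = (1/3)·(11/2) + (1/3)·(34/5) + (1/3)·(23/4) = 361/60.

361/60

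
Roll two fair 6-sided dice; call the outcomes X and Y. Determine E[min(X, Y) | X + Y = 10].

13/3

Outcomes with X + Y = 10: (4,6), (5,5), (6,4), each with probability 1/36.
E[min(X, Y) | X + Y = 10] = (4 + 5 + 4) / 3 = 13/3.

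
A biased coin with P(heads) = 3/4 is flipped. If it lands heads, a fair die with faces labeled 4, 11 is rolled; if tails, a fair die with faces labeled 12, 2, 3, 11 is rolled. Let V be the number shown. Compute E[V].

59/8

E[V | heads] = (4+11)/2 = 15/2.
E[V | tails] = (12+2+3+11)/4 = 7.
By the law of total expectation,
E[V] = (3/4)·(15/2) + (1/4)·(7) = 59/8.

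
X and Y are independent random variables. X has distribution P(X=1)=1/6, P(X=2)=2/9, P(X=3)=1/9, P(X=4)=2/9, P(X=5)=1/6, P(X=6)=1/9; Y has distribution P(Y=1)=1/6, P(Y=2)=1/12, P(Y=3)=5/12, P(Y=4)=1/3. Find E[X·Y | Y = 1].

P(Y = 1) = 1/6.
Summing XY·P(x,y) over outcomes with Y = 1 gives 5/9.
E[X·Y | Y = 1] = (5/9) / (1/6) = 10/3.

10/3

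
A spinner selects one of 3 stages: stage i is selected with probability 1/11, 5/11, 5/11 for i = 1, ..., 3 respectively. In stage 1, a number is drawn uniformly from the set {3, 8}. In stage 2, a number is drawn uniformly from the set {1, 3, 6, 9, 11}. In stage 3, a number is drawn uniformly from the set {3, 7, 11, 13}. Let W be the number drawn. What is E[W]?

E[W | stage 1] = (3+8)/2 = 11/2.
E[W | stage 2] = (1+3+6+9+11)/5 = 6.
E[W | stage 3] = (3+7+11+13)/4 = 17/2.
E[W] = (1/11)·(11/2) + (5/11)·(6) + (5/11)·(17/2) = 78/11.

78/11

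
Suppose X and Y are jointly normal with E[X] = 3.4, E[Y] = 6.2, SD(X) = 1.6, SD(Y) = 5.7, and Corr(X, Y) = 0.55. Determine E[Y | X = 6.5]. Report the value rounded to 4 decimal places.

The regression of Y on X has slope ρ·σ_Y/σ_X and passes through (μ_X, μ_Y).
E[Y | X=6.5] = 6.2 + (0.55)·(5.7/1.6)·(6.5 − (3.4)) = 6.2 + (1.9594)·(3.1) = 12.2741.

12.2741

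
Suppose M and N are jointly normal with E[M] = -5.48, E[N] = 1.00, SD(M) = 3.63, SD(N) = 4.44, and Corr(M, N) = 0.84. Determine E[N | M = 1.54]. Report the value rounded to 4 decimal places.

8.2126

For a bivariate normal, E[N | M=x] = μ_N + ρ·(σ_N/σ_M)·(x − μ_M).
E[N | M=1.54] = 1.00 + (0.84)·(4.44/3.63)·(1.54 − (-5.48)) = 1.00 + (1.02744)·(7.02) = 8.2126.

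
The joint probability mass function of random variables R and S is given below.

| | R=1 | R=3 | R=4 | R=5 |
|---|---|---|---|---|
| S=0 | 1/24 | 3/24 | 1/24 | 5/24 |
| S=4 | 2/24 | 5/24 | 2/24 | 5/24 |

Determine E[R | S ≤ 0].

39/10

P(S ≤ 0) = 5/12.
Σ R·P over the event = 1·(1/24) + 3·(3/24) + 4·(1/24) + 5·(5/24) = 13/8.
E[R | S ≤ 0] = (13/8) / (5/12) = 39/10.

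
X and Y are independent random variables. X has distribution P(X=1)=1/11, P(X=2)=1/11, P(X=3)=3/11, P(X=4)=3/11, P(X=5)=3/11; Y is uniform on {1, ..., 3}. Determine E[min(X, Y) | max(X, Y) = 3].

P(max(X, Y) = 3) = 1/3.
Summing min(X,Y)·P(x,y) over outcomes with max(X, Y) = 3 gives 7/11.
E[min(X, Y) | max(X, Y) = 3] = (7/11) / (1/3) = 21/11.

21/11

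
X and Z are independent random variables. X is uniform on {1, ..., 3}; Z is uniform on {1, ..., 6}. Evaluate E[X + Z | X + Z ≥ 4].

91/15

P(X + Z ≥ 4) = 5/6.
Summing (X+Z)·P(x,y) over outcomes with X + Z ≥ 4 gives 91/18.
E[X + Z | X + Z ≥ 4] = (91/18) / (5/6) = 91/15.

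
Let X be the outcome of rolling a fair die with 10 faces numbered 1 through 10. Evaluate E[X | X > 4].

Given X > 4, X is equally likely to be any of {5, 6, 7, 8, 9, 10}.
E[X | X > 4] = (5 + 6 + 7 + 8 + 9 + 10) / 6 = 15/2.

15/2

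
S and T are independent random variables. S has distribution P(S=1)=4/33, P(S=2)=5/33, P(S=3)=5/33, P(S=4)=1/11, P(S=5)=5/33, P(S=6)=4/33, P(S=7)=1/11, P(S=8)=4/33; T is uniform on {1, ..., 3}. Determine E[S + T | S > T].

43/6

P(S > T) = 8/11.
Summing (S+T)·P(x,y) over outcomes with S > T gives 172/33.
E[S + T | S > T] = (172/33) / (8/11) = 43/6.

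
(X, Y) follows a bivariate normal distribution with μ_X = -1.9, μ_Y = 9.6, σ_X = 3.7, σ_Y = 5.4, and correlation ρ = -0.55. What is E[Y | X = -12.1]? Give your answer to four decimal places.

E[Y | X=x] = μ_Y + ρ(σ_Y/σ_X)(x − μ_X) for jointly normal variables.
E[Y | X=-12.1] = 9.6 + (-0.55)·(5.4/3.7)·(-12.1 − (-1.9)) = 9.6 + (-0.802703)·(-10.2) = 17.7876.

17.7876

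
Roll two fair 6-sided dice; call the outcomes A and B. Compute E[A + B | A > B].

7

P(A > B) = 5/12.
Summing (A+B)·P(x,y) over outcomes with A > B gives 35/12.
E[A + B | A > B] = (35/12) / (5/12) = 7.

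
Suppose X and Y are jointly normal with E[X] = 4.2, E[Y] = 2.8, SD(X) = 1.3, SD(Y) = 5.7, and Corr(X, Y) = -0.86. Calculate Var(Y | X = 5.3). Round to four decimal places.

8.4604

The conditional variance in a bivariate normal is σ_Y²(1 − ρ²), independent of x.
Var(Y | X=5.3) = (5.7)²·(1 − (-0.86)²) = 32.49·0.2604 = 8.4604.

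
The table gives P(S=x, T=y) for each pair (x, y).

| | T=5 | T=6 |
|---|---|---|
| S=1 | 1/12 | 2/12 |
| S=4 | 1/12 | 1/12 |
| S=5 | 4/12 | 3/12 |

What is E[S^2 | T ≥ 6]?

P(T ≥ 6) = 1/2.
Σ S^2·P over the event = 1·(2/12) + 16·(1/12) + 25·(3/12) = 31/4.
E[S^2 | T ≥ 6] = (31/4) / (1/2) = 31/2.

31/2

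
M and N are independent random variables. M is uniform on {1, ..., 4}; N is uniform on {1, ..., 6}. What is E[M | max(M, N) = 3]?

Outcomes with max(M, N) = 3: (1,3), (2,3), (3,1), (3,2), (3,3), each with probability 1/24.
E[M | max(M, N) = 3] = (1 + 2 + 3 + 3 + 3) / 5 = 12/5.

12/5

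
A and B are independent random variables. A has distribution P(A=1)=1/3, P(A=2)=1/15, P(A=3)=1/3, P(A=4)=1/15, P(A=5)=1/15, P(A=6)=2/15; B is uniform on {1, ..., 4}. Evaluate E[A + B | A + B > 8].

P(A + B > 8) = 1/12.
Summing (A+B)·P(x,y) over outcomes with A + B > 8 gives 47/60.
E[A + B | A + B > 8] = (47/60) / (1/12) = 47/5.

47/5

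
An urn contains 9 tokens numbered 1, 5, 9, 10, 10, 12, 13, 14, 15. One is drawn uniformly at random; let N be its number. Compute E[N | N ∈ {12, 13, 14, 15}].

P(N ∈ {12, 13, 14, 15}) = 4/9.
Σ over the event: 12·1/9 + 13·1/9 + 14·1/9 + 15·1/9 = 6.
E[N | N ∈ {12, 13, 14, 15}] = (6) / (4/9) = 27/2.

27/2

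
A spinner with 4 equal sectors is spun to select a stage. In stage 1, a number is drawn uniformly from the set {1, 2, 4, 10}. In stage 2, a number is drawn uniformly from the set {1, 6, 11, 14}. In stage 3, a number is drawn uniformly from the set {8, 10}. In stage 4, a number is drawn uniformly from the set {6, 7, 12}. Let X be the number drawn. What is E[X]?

355/48

E[X | stage 1] = (1+2+4+10)/4 = 17/4.
E[X | stage 2] = (1+6+11+14)/4 = 8.
E[X | stage 3] = (8+10)/2 = 9.
E[X | stage 4] = (6+7+12)/3 = 25/3.
E[X] = (1/4)·(17/4) + (1/4)·(8) + (1/4)·(9) + (1/4)·(25/3) = 355/48.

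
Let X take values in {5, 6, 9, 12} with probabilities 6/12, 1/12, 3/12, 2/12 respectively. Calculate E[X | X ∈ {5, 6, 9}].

P(X ∈ {5, 6, 9}) = 5/6.
Σ over the event: 5·1/2 + 6·1/12 + 9·1/4 = 21/4.
E[X | X ∈ {5, 6, 9}] = (21/4) / (5/6) = 63/10.

63/10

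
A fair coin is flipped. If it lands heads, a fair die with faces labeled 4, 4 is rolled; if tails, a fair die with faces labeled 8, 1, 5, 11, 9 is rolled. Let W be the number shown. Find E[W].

27/5

E[W | heads] = (4+4)/2 = 4.
E[W | tails] = (8+1+5+11+9)/5 = 34/5.
By the law of total expectation,
E[W] = (1/2)·(4) + (1/2)·(34/5) = 27/5.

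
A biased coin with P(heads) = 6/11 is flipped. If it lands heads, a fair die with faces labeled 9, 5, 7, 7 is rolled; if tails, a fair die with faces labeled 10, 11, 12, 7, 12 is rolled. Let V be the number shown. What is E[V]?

94/11

E[V | heads] = (9+5+7+7)/4 = 7.
E[V | tails] = (10+11+12+7+12)/5 = 52/5.
By the law of total expectation,
E[V] = (6/11)·(7) + (5/11)·(52/5) = 94/11.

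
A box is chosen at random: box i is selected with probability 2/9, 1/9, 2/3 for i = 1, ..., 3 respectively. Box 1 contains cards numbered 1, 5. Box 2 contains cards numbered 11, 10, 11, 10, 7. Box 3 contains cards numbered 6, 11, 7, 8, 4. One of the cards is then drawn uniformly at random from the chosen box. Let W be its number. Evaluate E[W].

59/9

E[W | box 1] = (1+5)/2 = 3.
E[W | box 2] = (11+10+11+10+7)/5 = 49/5.
E[W | box 3] = (6+11+7+8+4)/5 = 36/5.
By the law of total expectation,
E[W] = (2/9)·(3) + (1/9)·(49/5) + (2/3)·(36/5) = 59/9.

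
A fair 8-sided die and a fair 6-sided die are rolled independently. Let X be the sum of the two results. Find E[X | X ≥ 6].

P(X ≥ 6) = 19/24.
E[X | X ≥ 6] = (43/6) / (19/24) = 172/19.

172/19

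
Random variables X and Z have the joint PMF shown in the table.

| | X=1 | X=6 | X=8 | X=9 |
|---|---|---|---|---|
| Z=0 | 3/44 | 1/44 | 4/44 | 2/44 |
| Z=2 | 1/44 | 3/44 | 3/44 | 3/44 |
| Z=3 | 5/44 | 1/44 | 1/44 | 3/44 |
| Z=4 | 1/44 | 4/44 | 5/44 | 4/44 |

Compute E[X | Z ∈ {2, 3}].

P(Z ∈ {2, 3}) = 5/11.
Σ X·P over the event = 1·(1/44) + 1·(5/44) + 6·(3/44) + 6·(1/44) + 8·(3/44) + 8·(1/44) + 9·(3/44) + 9·(3/44) = 29/11.
E[X | Z ∈ {2, 3}] = (29/11) / (5/11) = 29/5.

29/5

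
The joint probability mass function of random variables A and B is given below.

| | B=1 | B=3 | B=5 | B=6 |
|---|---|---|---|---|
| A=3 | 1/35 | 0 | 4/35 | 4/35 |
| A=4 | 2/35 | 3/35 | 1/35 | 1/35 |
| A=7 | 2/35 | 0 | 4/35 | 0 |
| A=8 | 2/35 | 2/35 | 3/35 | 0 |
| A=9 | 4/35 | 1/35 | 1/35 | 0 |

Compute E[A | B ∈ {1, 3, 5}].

P(B ∈ {1, 3, 5}) = 6/7.
Summing A·P(A=x,B=y) over the conditioning event gives 191/35.
E[A | B ∈ {1, 3, 5}] = (191/35) / (6/7) = 191/30.

191/30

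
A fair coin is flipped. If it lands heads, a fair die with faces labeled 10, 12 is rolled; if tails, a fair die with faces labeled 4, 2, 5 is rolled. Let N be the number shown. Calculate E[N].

22/3

E[N | heads] = (10+12)/2 = 11.
E[N | tails] = (4+2+5)/3 = 11/3.
By the law of total expectation,
E[N] = (1/2)·(11) + (1/2)·(11/3) = 22/3.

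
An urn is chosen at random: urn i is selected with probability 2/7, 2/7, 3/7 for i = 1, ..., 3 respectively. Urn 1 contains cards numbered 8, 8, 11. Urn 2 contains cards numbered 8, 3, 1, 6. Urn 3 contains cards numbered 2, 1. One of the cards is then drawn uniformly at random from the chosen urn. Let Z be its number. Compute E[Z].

E[Z | urn 1] = (8+8+11)/3 = 9.
E[Z | urn 2] = (8+3+1+6)/4 = 9/2.
E[Z | urn 3] = (2+1)/2 = 3/2.
E[Z] = (2/7)·(9) + (2/7)·(9/2) + (3/7)·(3/2) = 9/2.

9/2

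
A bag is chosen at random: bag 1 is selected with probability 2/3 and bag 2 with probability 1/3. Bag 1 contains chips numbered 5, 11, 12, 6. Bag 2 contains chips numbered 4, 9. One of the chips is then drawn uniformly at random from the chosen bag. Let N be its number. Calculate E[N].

47/6

E[N | bag 1] = (5+11+12+6)/4 = 17/2.
E[N | bag 2] = (4+9)/2 = 13/2.
E[N] = (2/3)·(17/2) + (1/3)·(13/2) = 47/6.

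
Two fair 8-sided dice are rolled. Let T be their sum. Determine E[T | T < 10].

20/3

P(T < 10) = 9/16.
Σ over the event: 2·1/64 + 3·1/32 + 4·3/64 + 5·1/16 + 6·5/64 + 7·3/32 + 8·7/64 + 9·1/8 = 15/4.
E[T | T < 10] = (15/4) / (9/16) = 20/3.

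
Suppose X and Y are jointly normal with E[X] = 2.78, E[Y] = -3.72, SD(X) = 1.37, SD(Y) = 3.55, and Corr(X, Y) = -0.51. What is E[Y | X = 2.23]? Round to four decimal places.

E[Y | X=x] = μ_Y + ρ(σ_Y/σ_X)(x − μ_X) for jointly normal variables.
E[Y | X=2.23] = -3.72 + (-0.51)·(3.55/1.37)·(2.23 − (2.78)) = -3.72 + (-1.3215)·(-0.55) = -2.9932.

-2.9932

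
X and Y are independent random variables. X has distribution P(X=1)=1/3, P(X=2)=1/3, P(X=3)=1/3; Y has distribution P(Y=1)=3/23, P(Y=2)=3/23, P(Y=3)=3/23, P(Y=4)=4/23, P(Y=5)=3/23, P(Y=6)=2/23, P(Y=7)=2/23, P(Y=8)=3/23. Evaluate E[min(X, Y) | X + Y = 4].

P(X + Y = 4) = 3/23.
Summing min(X,Y)·P(x,y) over outcomes with X + Y = 4 gives 4/23.
E[min(X, Y) | X + Y = 4] = (4/23) / (3/23) = 4/3.

4/3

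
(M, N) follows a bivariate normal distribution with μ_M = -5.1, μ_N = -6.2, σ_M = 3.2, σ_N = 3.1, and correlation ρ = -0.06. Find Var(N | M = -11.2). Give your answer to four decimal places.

9.5754

For a bivariate normal, Var(N | M=x) = σ_N²(1 − ρ²).
Var(N | M=-11.2) = (3.1)²·(1 − (-0.06)²) = 9.61·0.9964 = 9.5754.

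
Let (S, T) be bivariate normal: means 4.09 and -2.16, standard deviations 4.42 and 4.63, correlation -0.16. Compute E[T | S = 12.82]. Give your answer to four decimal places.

-3.6232

The regression of T on S has slope ρ·σ_T/σ_S and passes through (μ_S, μ_T).
E[T | S=12.82] = -2.16 + (-0.16)·(4.63/4.42)·(12.82 − (4.09)) = -2.16 + (-0.167602)·(8.73) = -3.6232.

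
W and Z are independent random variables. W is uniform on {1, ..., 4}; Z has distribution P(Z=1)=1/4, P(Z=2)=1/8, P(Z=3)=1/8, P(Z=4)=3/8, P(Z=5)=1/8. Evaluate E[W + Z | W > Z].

P(W > Z) = 9/32.
Summing (W+Z)·P(x,y) over outcomes with W > Z gives 21/16.
E[W + Z | W > Z] = (21/16) / (9/32) = 14/3.

14/3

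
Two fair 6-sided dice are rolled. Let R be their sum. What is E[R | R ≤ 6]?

P(R ≤ 6) = 5/12.
Σ over the event: 2·1/36 + 3·1/18 + 4·1/12 + 5·1/9 + 6·5/36 = 35/18.
E[R | R ≤ 6] = (35/18) / (5/12) = 14/3.

14/3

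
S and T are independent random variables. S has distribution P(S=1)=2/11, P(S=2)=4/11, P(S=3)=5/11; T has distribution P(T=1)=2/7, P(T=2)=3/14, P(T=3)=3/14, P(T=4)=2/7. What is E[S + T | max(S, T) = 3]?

329/68

P(max(S, T) = 3) = 34/77.
Summing (S+T)·P(x,y) over outcomes with max(S, T) = 3 gives 47/22.
E[S + T | max(S, T) = 3] = (47/22) / (34/77) = 329/68.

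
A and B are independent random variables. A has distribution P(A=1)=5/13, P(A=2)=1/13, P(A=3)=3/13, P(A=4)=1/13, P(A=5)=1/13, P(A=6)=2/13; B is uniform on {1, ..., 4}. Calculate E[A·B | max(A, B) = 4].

8

P(max(A, B) = 4) = 1/4.
Summing AB·P(x,y) over outcomes with max(A, B) = 4 gives 2.
E[A·B | max(A, B) = 4] = (2) / (1/4) = 8.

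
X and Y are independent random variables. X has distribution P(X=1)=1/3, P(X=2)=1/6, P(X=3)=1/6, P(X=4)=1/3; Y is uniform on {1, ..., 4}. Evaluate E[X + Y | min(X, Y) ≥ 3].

43/6

P(min(X, Y) ≥ 3) = 1/4.
Summing (X+Y)·P(x,y) over outcomes with min(X, Y) ≥ 3 gives 43/24.
E[X + Y | min(X, Y) ≥ 3] = (43/24) / (1/4) = 43/6.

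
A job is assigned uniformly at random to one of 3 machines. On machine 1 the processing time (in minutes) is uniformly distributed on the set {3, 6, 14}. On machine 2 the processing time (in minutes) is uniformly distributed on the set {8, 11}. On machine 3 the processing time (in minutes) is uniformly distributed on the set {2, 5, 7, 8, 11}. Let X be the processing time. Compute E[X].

E[X | machine 1] = (3+6+14)/3 = 23/3.
E[X | machine 2] = (8+11)/2 = 19/2.
E[X | machine 3] = (2+5+7+8+11)/5 = 33/5.
E[X] = (1/3)·(23/3) + (1/3)·(19/2) + (1/3)·(33/5) = 713/90.

713/90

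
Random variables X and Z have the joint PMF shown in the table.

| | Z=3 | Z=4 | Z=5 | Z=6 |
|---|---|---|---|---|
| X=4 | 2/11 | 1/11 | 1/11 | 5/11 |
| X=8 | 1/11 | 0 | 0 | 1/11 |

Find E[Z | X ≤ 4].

P(X ≤ 4) = 9/11.
Σ Z·P over the event = 3·(2/11) + 4·(1/11) + 5·(1/11) + 6·(5/11) = 45/11.
E[Z | X ≤ 4] = (45/11) / (9/11) = 5.

5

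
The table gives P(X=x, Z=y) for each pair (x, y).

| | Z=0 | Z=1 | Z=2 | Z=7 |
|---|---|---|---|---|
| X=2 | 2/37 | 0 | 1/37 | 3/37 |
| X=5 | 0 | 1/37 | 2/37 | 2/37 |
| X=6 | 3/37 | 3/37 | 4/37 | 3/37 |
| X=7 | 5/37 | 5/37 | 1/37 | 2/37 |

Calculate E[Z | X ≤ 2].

23/6

P(X ≤ 2) = 6/37.
Σ Z·P over the event = 0·(2/37) + 2·(1/37) + 7·(3/37) = 23/37.
E[Z | X ≤ 2] = (23/37) / (6/37) = 23/6.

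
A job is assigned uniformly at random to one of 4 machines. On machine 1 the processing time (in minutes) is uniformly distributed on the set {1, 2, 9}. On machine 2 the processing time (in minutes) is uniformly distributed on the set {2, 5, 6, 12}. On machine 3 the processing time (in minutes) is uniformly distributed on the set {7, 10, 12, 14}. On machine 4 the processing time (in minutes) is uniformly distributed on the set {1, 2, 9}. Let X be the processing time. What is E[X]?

E[X | machine 1] = (1+2+9)/3 = 4.
E[X | machine 2] = (2+5+6+12)/4 = 25/4.
E[X | machine 3] = (7+10+12+14)/4 = 43/4.
E[X | machine 4] = (1+2+9)/3 = 4.
By the law of total expectation,
E[X] = (1/4)·(4) + (1/4)·(25/4) + (1/4)·(43/4) + (1/4)·(4) = 25/4.

25/4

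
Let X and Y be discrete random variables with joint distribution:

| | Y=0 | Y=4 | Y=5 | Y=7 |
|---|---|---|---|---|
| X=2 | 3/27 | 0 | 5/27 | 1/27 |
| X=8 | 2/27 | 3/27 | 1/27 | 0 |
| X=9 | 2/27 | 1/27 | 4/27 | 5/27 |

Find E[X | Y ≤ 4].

P(Y ≤ 4) = 11/27.
Σ X·P over the event = 2·(3/27) + 8·(2/27) + 8·(3/27) + 9·(2/27) + 9·(1/27) = 73/27.
E[X | Y ≤ 4] = (73/27) / (11/27) = 73/11.

73/11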